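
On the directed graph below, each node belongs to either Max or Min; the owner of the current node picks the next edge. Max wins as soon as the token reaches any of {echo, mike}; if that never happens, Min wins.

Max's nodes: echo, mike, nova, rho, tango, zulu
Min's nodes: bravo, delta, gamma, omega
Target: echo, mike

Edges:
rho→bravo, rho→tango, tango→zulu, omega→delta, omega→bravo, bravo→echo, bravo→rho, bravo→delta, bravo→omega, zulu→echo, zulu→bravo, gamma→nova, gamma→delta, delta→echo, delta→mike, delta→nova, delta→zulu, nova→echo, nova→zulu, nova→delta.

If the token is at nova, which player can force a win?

Max

A0 = {echo, mike}
A1: add {nova, zulu} — nova (Max) has nova→echo; zulu (Max) has zulu→echo.
nova ∈ A1, so Max can force the target.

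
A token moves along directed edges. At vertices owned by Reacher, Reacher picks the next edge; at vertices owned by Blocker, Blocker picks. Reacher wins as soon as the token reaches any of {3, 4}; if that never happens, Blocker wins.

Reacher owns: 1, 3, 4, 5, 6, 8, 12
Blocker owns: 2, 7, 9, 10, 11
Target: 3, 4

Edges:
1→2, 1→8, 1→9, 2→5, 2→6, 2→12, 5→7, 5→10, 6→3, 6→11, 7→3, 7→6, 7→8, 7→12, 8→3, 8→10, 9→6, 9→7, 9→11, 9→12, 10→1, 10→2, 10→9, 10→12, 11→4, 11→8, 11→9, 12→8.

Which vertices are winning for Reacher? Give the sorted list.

1, 2, 3, 4, 5, 6, 7, 8, 12

A0 = {3, 4}
A1: add {6, 8} — 6 (Reacher) has 6→3; 8 (Reacher) has 8→3.
A2: add {1, 12} — 1 (Reacher) has 1→8; 12 (Reacher) has 12→8.
A3: add {7} — 7 (Blocker): all of {3, 6, 8, 12} already in.
A4: add {5} — 5 (Reacher) has 5→7.
A5: add {2} — 2 (Blocker): all of {5, 6, 12} already in.
A6 = A5; e.g. 9 (Blocker) can still go to 11. Fixed point.
Reacher's winning region = {1, 2, 3, 4, 5, 6, 7, 8, 12}.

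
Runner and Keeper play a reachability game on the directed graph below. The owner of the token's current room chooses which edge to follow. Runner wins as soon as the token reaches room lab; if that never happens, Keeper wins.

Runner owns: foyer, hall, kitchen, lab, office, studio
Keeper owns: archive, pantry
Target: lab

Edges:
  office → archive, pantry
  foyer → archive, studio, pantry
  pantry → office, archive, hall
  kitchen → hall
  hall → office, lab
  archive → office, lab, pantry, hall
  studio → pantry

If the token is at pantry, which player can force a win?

A0 = {lab}
A1: add {hall} — hall (Runner) has hall→lab.
A2: add {kitchen} — kitchen (Runner) has kitchen→hall.
A3 = A2; e.g. office (Runner) has no edge into A2. Fixed point.
pantry never enters the attractor, so Keeper can avoid the target forever.

Keeper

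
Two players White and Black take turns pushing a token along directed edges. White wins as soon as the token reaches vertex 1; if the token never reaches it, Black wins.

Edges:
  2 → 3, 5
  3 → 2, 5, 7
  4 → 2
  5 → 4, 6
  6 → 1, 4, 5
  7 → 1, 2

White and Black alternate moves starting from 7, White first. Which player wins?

White

Track states (vertex, player-to-move).
A0 = {(1,White), (1,Black)}
A1: add {(6,White), (7,White)}.
(7,White) ∈ A1 ⇒ White forces the target.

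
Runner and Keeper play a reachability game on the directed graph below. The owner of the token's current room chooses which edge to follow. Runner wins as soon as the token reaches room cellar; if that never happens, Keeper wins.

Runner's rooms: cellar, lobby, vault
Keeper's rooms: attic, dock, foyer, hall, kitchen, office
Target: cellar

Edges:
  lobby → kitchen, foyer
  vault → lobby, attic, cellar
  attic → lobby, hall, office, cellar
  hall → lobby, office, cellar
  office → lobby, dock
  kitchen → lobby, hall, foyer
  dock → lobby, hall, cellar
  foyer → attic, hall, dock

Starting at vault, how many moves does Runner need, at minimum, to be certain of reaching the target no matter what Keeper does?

1

A0 = {cellar}
A1: add {vault} — vault (Runner) has vault→cellar.
A2 = A1; e.g. lobby (Runner) has no edge into A1. Fixed point.
vault enters the attractor at level 1, so Runner can force the target in 1 move from there.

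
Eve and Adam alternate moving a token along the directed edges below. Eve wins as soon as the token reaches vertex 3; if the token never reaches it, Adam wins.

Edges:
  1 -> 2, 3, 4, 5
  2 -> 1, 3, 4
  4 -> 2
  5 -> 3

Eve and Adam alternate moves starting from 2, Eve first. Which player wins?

Eve

Track states (vertex, player-to-move).
A0 = {(3,Eve), (3,Adam)}
A1: add {(1,Eve), (2,Eve), (5,Eve), (5,Adam)}.
(2,Eve) ∈ A1 ⇒ Eve forces the target.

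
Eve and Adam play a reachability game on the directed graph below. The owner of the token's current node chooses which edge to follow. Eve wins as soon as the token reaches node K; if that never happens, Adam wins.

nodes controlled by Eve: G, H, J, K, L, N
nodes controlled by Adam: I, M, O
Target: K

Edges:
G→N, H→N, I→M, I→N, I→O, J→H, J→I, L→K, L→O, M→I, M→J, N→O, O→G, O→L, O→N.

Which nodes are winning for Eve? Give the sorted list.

A0 = {K}
A1: add {L} — L (Eve) has L→K.
A2 = A1; e.g. G (Eve) has no edge into A1. Fixed point.
Eve's winning region = {K, L}.

K, L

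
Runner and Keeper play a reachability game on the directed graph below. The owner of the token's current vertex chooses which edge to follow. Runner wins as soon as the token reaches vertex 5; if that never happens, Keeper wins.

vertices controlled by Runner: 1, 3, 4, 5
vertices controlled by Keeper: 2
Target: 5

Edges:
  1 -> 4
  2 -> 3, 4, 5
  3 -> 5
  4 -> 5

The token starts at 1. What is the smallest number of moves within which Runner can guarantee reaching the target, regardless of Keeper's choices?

A0 = {5}
A1: add {3, 4} — 3 (Runner) has 3→5; 4 (Runner) has 4→5.
A2: add {1, 2} — 1 (Runner) has 1→4; 2 (Keeper): all of {3, 4, 5} already in.
A2 = all vertices. Fixed point.
1 enters the attractor at level 2, so Runner can force the target in 2 moves from there.

2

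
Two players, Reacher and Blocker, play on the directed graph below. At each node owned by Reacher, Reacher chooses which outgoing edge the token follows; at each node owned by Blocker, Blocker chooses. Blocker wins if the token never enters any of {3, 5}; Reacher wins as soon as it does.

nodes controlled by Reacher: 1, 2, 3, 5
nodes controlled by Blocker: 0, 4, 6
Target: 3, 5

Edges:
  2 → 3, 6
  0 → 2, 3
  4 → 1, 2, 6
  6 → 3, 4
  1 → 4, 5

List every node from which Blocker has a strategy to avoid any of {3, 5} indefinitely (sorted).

A0 = {3, 5}
A1: add {1, 2} — 1 (Reacher) has 1→5; 2 (Reacher) has 2→3.
A2: add {0} — 0 (Blocker): all of {2, 3} already in.
A3 = A2; e.g. 4 (Blocker) can still go to 6. Fixed point.
Reacher's attractor = {0, 1, 2, 3, 5}; Blocker avoids the target exactly from the complement.

4, 6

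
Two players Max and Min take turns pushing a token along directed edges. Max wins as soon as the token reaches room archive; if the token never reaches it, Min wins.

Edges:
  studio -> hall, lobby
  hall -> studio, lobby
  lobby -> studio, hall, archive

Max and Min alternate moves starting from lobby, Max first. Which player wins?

Track states (vertex, player-to-move).
A0 = {(archive,Max), (archive,Min)}
A1: add {(lobby,Max)}.
(lobby,Max) ∈ A1 ⇒ Max forces the target.

Max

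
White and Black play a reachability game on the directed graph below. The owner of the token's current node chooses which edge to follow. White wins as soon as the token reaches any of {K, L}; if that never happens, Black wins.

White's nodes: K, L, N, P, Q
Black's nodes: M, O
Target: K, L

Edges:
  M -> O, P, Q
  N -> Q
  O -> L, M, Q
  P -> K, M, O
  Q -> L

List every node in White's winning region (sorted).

A0 = {K, L}
A1: add {P, Q} — P (White) has P→K; Q (White) has Q→L.
A2: add {N} — N (White) has N→Q.
A3 = A2; e.g. M (Black) can still go to O. Fixed point.
White's winning region = {K, L, N, P, Q}.

K, L, N, P, Q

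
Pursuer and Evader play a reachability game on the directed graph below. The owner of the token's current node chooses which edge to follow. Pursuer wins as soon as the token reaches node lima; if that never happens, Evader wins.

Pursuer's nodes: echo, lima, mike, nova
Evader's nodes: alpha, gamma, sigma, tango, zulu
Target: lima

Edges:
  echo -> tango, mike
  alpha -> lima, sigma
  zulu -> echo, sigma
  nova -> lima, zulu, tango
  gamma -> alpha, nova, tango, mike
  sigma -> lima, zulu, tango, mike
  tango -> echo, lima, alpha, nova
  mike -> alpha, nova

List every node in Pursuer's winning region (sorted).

echo, lima, mike, nova

A0 = {lima}
A1: add {nova} — nova (Pursuer) has nova→lima.
A2: add {mike} — mike (Pursuer) has mike→nova.
A3: add {echo} — echo (Pursuer) has echo→mike.
A4 = A3; e.g. alpha (Evader) can still go to sigma. Fixed point.
Pursuer's winning region = {echo, lima, mike, nova}.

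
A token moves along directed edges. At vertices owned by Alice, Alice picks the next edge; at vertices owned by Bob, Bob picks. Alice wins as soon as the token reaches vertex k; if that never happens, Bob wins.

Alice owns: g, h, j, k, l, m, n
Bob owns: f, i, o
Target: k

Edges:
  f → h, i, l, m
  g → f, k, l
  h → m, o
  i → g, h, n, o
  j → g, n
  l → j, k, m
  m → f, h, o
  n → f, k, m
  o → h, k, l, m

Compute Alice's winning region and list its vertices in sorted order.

A0 = {k}
A1: add {g, l, n} — g (Alice) has g→k; l (Alice) has l→k; n (Alice) has n→k.
A2: add {j} — j (Alice) has j→g.
A3 = A2; e.g. f (Bob) can still go to h. Fixed point.
Alice's winning region = {g, j, k, l, n}.

g, j, k, l, n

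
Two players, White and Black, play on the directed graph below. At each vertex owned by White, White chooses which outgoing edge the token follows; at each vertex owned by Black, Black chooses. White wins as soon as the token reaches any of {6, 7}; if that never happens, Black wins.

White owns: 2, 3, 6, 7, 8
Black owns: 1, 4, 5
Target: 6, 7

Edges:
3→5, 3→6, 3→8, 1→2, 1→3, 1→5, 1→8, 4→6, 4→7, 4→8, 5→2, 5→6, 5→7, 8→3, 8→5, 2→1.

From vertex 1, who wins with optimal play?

A0 = {6, 7}
A1: add {3} — 3 (White) has 3→6.
A2: add {8} — 8 (White) has 8→3.
A3: add {4} — 4 (Black): all of {6, 7, 8} already in.
A4 = A3; e.g. 1 (Black) can still go to 2. Fixed point.
1 never enters the attractor, so Black can avoid the target forever.

Black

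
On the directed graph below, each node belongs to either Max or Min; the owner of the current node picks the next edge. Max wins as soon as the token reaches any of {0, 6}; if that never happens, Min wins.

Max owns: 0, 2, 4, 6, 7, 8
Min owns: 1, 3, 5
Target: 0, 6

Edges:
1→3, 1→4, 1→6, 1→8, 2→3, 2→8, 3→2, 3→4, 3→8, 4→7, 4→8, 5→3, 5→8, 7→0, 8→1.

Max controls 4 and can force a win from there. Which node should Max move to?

7

A0 = {0, 6}
A1: add {7} — 7 (Max) has 7→0.
A2: add {4} — 4 (Max) has 4→7.
A3 = A2; e.g. 1 (Min) can still go to 3. Fixed point.
From 4, successor 7 is in the attractor (rank 1); the other successor 8 is not.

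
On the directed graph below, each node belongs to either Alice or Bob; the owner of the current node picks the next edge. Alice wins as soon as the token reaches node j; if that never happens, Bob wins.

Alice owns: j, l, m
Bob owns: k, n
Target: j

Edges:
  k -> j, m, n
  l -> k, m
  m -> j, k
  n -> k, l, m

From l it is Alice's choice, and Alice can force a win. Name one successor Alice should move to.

A0 = {j}
A1: add {m} — m (Alice) has m→j.
A2: add {l} — l (Alice) has l→m.
A3 = A2; e.g. k (Bob) can still go to n. Fixed point.
From l, successor m is in the attractor (rank 1); the other successor k is not.

m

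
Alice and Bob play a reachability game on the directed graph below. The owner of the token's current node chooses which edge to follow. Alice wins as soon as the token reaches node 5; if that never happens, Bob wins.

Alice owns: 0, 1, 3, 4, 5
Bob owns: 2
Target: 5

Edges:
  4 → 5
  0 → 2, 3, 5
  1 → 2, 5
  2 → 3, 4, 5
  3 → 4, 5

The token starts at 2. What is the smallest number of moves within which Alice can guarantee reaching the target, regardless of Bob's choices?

A0 = {5}
A1: add {0, 1, 3, 4} — 0 (Alice) has 0→5; 1 (Alice) has 1→5; 3 (Alice) has 3→5; 4 (Alice) has 4→5.
A2: add {2} — 2 (Bob): all of {3, 4, 5} already in.
A2 = all vertices. Fixed point.
2 enters the attractor at level 2, so Alice can force the target in 2 moves from there.

2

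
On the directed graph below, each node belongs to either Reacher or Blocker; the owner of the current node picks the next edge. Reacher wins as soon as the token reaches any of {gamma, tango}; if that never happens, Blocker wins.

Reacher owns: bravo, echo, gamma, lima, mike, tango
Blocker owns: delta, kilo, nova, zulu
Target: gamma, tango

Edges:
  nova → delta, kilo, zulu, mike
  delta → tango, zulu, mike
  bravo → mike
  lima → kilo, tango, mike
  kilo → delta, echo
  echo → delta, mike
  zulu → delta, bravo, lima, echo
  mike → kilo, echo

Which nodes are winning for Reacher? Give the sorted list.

gamma, lima, tango

A0 = {gamma, tango}
A1: add {lima} — lima (Reacher) has lima→tango.
A2 = A1; e.g. nova (Blocker) can still go to delta. Fixed point.
Reacher's winning region = {gamma, lima, tango}.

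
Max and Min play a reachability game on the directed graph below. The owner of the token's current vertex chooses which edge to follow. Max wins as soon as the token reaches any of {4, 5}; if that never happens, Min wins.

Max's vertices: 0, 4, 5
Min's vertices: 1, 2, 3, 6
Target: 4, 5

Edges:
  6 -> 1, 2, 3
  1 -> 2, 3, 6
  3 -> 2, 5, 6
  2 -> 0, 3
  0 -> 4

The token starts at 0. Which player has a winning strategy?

Max

A0 = {4, 5}
A1: add {0} — 0 (Max) has 0→4.
A2 = A1; e.g. 1 (Min) can still go to 2. Fixed point.
0 ∈ A1, so Max can force the target.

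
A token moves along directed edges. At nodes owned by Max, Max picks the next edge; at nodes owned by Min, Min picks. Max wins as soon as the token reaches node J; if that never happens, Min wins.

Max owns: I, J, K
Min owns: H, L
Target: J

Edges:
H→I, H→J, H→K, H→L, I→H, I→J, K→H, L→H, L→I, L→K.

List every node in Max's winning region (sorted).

I, J

A0 = {J}
A1: add {I} — I (Max) has I→J.
A2 = A1; e.g. H (Min) can still go to K. Fixed point.
Max's winning region = {I, J}.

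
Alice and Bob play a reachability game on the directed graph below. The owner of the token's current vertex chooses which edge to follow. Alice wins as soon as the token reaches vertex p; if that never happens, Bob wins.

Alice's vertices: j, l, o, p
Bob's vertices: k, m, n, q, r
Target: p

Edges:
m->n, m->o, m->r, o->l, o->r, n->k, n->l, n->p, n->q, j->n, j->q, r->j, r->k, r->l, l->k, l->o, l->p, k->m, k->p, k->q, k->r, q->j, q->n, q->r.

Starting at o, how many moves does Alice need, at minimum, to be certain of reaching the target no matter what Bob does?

A0 = {p}
A1: add {l} — l (Alice) has l→p.
A2: add {o} — o (Alice) has o→l.
A3 = A2; e.g. j (Alice) has no edge into A2. Fixed point.
o enters the attractor at level 2, so Alice can force the target in 2 moves from there.

2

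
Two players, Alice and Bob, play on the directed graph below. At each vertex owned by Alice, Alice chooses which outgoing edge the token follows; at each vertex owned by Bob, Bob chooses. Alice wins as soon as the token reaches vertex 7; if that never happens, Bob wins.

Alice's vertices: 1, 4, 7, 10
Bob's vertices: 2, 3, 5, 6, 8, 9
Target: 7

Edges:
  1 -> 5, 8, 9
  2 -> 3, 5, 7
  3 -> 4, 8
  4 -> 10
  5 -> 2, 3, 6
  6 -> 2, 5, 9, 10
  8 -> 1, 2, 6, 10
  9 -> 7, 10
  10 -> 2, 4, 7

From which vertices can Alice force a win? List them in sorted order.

1, 4, 7, 9, 10

A0 = {7}
A1: add {10} — 10 (Alice) has 10→7.
A2: add {4, 9} — 4 (Alice) has 4→10; 9 (Bob): all of {7, 10} already in.
A3: add {1} — 1 (Alice) has 1→9.
A4 = A3; e.g. 2 (Bob) can still go to 3. Fixed point.
Alice's winning region = {1, 4, 7, 9, 10}.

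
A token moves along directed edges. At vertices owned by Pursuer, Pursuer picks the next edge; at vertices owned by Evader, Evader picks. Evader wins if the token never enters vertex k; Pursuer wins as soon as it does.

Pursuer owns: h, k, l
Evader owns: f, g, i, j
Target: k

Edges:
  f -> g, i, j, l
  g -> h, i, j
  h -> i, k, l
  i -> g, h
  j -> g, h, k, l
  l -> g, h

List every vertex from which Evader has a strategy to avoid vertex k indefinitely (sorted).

A0 = {k}
A1: add {h} — h (Pursuer) has h→k.
A2: add {l} — l (Pursuer) has l→h.
A3 = A2; e.g. f (Evader) can still go to g. Fixed point.
Pursuer's attractor = {h, k, l}; Evader avoids the target exactly from the complement.

f, g, i, j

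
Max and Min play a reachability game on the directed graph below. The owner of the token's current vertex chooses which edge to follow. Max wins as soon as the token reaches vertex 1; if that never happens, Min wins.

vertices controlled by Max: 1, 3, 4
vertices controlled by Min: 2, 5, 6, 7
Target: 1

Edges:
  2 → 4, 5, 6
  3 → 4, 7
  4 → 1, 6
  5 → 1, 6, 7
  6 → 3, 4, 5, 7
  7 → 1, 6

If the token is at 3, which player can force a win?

A0 = {1}
A1: add {4} — 4 (Max) has 4→1.
A2: add {3} — 3 (Max) has 3→4.
A3 = A2; e.g. 2 (Min) can still go to 5. Fixed point.
3 ∈ A2, so Max can force the target.

Max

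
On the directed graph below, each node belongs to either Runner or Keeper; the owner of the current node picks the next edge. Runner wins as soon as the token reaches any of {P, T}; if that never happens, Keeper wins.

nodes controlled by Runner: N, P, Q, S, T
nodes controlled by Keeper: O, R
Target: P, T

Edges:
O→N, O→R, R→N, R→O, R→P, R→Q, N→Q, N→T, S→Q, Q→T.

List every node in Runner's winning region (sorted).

N, P, Q, S, T

A0 = {P, T}
A1: add {N, Q} — N (Runner) has N→T; Q (Runner) has Q→T.
A2: add {S} — S (Runner) has S→Q.
A3 = A2; e.g. O (Keeper) can still go to R. Fixed point.
Runner's winning region = {N, P, Q, S, T}.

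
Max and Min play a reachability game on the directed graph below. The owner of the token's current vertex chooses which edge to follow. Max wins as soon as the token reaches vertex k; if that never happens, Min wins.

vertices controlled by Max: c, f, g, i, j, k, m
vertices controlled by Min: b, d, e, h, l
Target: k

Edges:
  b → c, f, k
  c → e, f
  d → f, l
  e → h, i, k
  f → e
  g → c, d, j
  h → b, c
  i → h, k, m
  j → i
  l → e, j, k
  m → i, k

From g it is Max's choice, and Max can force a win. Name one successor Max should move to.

j

A0 = {k}
A1: add {i, m} — i (Max) has i→k; m (Max) has m→k.
A2: add {j} — j (Max) has j→i.
A3: add {g} — g (Max) has g→j.
A4 = A3; e.g. b (Min) can still go to c. Fixed point.
From g, successor j is in the attractor (rank 2); the other successors c, d are not.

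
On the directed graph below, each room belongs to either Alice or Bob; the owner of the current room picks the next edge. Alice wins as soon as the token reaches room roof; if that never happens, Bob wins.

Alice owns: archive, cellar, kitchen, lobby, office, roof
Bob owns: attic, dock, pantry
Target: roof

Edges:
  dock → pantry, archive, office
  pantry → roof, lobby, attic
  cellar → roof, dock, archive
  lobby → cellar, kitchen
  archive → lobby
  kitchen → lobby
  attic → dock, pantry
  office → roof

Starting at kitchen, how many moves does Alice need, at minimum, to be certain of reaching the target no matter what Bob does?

3

A0 = {roof}
A1: add {cellar, office} — cellar (Alice) has cellar→roof; office (Alice) has office→roof.
A2: add {lobby} — lobby (Alice) has lobby→cellar.
A3: add {archive, kitchen} — archive (Alice) has archive→lobby; kitchen (Alice) has kitchen→lobby.
A4 = A3; e.g. dock (Bob) can still go to pantry. Fixed point.
kitchen enters the attractor at level 3, so Alice can force the target in 3 moves from there.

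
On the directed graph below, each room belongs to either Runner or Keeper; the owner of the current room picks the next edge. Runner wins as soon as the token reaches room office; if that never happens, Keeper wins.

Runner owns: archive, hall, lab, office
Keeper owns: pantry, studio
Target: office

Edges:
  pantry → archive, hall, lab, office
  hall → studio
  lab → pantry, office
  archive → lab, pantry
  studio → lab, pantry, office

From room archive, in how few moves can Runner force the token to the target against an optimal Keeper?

2

A0 = {office}
A1: add {lab} — lab (Runner) has lab→office.
A2: add {archive} — archive (Runner) has archive→lab.
A3 = A2; e.g. studio (Keeper) can still go to pantry. Fixed point.
archive enters the attractor at level 2, so Runner can force the target in 2 moves from there.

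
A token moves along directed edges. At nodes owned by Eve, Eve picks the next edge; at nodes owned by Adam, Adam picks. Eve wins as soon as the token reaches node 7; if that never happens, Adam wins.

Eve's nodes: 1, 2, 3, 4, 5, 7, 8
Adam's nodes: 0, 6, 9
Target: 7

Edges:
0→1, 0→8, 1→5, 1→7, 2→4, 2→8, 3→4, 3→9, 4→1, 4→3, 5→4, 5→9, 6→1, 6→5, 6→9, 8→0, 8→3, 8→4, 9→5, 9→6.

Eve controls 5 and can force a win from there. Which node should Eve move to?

A0 = {7}
A1: add {1} — 1 (Eve) has 1→7.
A2: add {4} — 4 (Eve) has 4→1.
A3: add {2, 3, 5, 8} — 2 (Eve) has 2→4; 3 (Eve) has 3→4; 5 (Eve) has 5→4; 8 (Eve) has 8→4.
A4: add {0} — 0 (Adam): all of {1, 8} already in.
A5 = A4; e.g. 6 (Adam) can still go to 9. Fixed point.
From 5, successor 4 is in the attractor (rank 2); the other successor 9 is not.

4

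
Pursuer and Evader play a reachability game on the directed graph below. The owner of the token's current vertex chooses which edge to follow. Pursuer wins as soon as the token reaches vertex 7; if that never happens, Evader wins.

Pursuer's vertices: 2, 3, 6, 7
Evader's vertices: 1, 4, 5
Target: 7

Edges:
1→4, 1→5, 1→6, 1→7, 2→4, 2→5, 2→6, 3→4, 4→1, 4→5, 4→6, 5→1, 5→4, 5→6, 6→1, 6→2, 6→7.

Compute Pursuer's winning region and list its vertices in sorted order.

2, 6, 7

A0 = {7}
A1: add {6} — 6 (Pursuer) has 6→7.
A2: add {2} — 2 (Pursuer) has 2→6.
A3 = A2; e.g. 1 (Evader) can still go to 4. Fixed point.
Pursuer's winning region = {2, 6, 7}.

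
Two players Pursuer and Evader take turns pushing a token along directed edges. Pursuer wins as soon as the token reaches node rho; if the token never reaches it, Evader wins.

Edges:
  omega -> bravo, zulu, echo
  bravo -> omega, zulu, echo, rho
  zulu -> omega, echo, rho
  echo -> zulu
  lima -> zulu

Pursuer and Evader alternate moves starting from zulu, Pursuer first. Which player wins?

Track states (vertex, player-to-move).
A0 = {(rho,Pursuer), (rho,Evader)}
A1: add {(bravo,Pursuer), (zulu,Pursuer)}.
(zulu,Pursuer) ∈ A1 ⇒ Pursuer forces the target.

Pursuer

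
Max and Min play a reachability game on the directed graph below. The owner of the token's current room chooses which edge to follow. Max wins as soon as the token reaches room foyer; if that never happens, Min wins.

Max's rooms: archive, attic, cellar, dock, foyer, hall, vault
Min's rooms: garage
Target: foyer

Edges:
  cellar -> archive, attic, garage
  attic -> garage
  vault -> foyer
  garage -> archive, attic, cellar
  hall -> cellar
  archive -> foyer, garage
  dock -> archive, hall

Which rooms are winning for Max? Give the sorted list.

A0 = {foyer}
A1: add {archive, vault} — archive (Max) has archive→foyer; vault (Max) has vault→foyer.
A2: add {cellar, dock} — cellar (Max) has cellar→archive; dock (Max) has dock→archive.
A3: add {hall} — hall (Max) has hall→cellar.
A4 = A3; e.g. attic (Max) has no edge into A3. Fixed point.
Max's winning region = {archive, cellar, dock, foyer, hall, vault}.

archive, cellar, dock, foyer, hall, vault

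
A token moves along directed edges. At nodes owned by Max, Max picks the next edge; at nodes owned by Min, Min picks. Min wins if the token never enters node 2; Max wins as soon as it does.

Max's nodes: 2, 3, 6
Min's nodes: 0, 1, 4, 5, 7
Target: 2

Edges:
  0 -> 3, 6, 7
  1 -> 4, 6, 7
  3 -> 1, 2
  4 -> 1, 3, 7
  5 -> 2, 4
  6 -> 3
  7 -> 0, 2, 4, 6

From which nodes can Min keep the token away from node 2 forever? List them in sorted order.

A0 = {2}
A1: add {3} — 3 (Max) has 3→2.
A2: add {6} — 6 (Max) has 6→3.
A3 = A2; e.g. 0 (Min) can still go to 7. Fixed point.
Max's attractor = {2, 3, 6}; Min avoids the target exactly from the complement.

0, 1, 4, 5, 7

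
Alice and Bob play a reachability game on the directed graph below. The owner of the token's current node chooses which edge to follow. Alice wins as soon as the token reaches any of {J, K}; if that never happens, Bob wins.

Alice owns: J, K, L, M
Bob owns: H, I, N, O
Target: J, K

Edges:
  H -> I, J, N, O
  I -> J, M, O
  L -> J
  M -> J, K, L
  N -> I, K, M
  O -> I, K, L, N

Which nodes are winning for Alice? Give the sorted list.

J, K, L, M

A0 = {J, K}
A1: add {L, M} — L (Alice) has L→J; M (Alice) has M→J.
A2 = A1; e.g. H (Bob) can still go to I. Fixed point.
Alice's winning region = {J, K, L, M}.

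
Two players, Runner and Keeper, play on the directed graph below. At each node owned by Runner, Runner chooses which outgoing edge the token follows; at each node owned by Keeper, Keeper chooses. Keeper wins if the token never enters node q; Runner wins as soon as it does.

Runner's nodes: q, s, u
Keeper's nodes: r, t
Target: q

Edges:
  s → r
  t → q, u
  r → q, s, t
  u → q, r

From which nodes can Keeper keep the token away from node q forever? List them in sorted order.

A0 = {q}
A1: add {u} — u (Runner) has u→q.
A2: add {t} — t (Keeper): all of {q, u} already in.
A3 = A2; e.g. r (Keeper) can still go to s. Fixed point.
Runner's attractor = {q, t, u}; Keeper avoids the target exactly from the complement.

r, s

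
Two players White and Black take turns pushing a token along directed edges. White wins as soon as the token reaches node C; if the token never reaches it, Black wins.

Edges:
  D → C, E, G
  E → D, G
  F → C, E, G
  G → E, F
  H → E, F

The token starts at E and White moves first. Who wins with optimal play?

Black

Track states (vertex, player-to-move).
A0 = {(C,White), (C,Black)}
A1: add {(D,White), (F,White)}.
A2 = A1; e.g. (D,Black) stays out. (E,White) never enters ⇒ Black avoids the target.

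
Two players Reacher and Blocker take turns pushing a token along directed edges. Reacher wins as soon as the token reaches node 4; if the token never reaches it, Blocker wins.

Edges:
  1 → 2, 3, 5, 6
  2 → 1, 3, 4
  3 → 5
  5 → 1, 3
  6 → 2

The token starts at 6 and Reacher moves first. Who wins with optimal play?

Blocker

Track states (vertex, player-to-move).
A0 = {(4,Reacher), (4,Blocker)}
A1: add {(2,Reacher)}.
A2: add {(6,Blocker)}.
A3: add {(1,Reacher)}.
A4 = A3; e.g. (1,Blocker) stays out. (6,Reacher) never enters ⇒ Blocker avoids the target.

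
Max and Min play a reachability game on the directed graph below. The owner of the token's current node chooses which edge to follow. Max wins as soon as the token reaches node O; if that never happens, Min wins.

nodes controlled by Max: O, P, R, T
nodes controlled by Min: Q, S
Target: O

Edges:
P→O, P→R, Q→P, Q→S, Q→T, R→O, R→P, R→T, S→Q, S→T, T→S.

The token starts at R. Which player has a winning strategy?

Max

A0 = {O}
A1: add {P, R} — P (Max) has P→O; R (Max) has R→O.
A2 = A1; e.g. Q (Min) can still go to S. Fixed point.
R ∈ A1, so Max can force the target.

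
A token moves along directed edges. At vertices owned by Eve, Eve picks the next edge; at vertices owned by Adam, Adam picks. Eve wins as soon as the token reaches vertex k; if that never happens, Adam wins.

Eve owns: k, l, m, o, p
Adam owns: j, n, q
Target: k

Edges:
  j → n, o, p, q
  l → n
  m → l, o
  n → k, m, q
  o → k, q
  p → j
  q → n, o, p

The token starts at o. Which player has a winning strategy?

A0 = {k}
A1: add {o} — o (Eve) has o→k.
o ∈ A1, so Eve can force the target.

Eve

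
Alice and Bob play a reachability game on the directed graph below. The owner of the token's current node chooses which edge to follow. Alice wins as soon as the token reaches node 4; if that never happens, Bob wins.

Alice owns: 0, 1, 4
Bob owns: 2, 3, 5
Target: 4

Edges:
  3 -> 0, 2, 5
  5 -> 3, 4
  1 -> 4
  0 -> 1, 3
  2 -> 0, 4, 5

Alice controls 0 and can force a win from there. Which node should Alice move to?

A0 = {4}
A1: add {1} — 1 (Alice) has 1→4.
A2: add {0} — 0 (Alice) has 0→1.
A3 = A2; e.g. 2 (Bob) can still go to 5. Fixed point.
From 0, successor 1 is in the attractor (rank 1); the other successor 3 is not.

1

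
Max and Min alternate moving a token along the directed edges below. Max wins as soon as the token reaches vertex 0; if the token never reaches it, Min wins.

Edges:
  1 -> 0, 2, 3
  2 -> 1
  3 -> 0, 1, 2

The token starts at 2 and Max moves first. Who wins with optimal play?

Min

Track states (vertex, player-to-move).
A0 = {(0,Max), (0,Min)}
A1: add {(1,Max), (3,Max)}.
A2: add {(2,Min)}.
A3 = A2; e.g. (1,Min) stays out. (2,Max) never enters ⇒ Min avoids the target.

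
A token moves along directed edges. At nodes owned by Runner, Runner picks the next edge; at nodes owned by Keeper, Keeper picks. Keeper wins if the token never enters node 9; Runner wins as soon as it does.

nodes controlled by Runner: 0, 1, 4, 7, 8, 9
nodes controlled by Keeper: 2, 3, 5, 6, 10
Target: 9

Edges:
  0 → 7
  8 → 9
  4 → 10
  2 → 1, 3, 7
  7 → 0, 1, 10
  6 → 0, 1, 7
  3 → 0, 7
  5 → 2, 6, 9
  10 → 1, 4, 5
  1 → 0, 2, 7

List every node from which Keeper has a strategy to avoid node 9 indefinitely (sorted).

A0 = {9}
A1: add {8} — 8 (Runner) has 8→9.
A2 = A1; e.g. 0 (Runner) has no edge into A1. Fixed point.
Runner's attractor = {8, 9}; Keeper avoids the target exactly from the complement.

0, 1, 2, 3, 4, 5, 6, 7, 10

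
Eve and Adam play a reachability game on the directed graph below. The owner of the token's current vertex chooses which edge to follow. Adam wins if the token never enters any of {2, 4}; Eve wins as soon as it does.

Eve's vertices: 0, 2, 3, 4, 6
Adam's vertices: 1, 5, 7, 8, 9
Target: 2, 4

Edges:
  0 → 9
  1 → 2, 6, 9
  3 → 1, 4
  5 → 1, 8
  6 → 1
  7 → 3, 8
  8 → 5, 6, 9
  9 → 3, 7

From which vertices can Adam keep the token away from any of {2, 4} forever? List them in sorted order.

A0 = {2, 4}
A1: add {3} — 3 (Eve) has 3→4.
A2 = A1; e.g. 0 (Eve) has no edge into A1. Fixed point.
Eve's attractor = {2, 3, 4}; Adam avoids the target exactly from the complement.

0, 1, 5, 6, 7, 8, 9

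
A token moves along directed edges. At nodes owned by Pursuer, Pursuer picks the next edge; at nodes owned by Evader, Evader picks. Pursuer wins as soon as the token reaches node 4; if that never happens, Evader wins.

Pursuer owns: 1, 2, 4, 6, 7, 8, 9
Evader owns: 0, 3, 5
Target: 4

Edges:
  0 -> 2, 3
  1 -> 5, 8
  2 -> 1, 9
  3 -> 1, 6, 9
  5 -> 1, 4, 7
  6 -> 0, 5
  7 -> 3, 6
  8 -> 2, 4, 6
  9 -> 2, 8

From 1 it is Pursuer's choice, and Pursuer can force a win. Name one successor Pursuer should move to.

8

A0 = {4}
A1: add {8} — 8 (Pursuer) has 8→4.
A2: add {1, 9} — 1 (Pursuer) has 1→8; 9 (Pursuer) has 9→8.
A3: add {2} — 2 (Pursuer) has 2→1.
A4 = A3; e.g. 0 (Evader) can still go to 3. Fixed point.
From 1, successor 8 is in the attractor (rank 1); the other successor 5 is not.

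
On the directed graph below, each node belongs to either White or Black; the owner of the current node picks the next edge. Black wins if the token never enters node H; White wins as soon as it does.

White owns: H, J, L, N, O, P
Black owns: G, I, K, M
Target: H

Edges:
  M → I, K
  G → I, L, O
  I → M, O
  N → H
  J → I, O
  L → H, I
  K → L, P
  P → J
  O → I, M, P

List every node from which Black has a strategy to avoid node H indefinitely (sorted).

G, I, J, K, M, O, P

A0 = {H}
A1: add {L, N} — L (White) has L→H; N (White) has N→H.
A2 = A1; e.g. G (Black) can still go to I. Fixed point.
White's attractor = {H, L, N}; Black avoids the target exactly from the complement.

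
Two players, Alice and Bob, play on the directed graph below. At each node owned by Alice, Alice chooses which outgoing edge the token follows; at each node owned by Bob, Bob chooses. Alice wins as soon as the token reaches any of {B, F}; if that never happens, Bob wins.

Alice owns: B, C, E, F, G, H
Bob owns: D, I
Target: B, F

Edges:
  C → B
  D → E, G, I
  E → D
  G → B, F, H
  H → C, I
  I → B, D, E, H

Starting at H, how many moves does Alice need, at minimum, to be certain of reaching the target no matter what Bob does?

A0 = {B, F}
A1: add {C, G} — C (Alice) has C→B; G (Alice) has G→B.
A2: add {H} — H (Alice) has H→C.
A3 = A2; e.g. D (Bob) can still go to E. Fixed point.
H enters the attractor at level 2, so Alice can force the target in 2 moves from there.

2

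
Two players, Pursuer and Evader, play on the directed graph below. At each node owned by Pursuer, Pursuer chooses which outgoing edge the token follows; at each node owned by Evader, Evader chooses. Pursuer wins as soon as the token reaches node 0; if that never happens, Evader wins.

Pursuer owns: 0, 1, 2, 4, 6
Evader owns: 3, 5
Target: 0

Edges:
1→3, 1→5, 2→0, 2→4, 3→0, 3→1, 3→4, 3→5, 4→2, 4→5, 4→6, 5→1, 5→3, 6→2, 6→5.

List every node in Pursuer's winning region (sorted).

A0 = {0}
A1: add {2} — 2 (Pursuer) has 2→0.
A2: add {4, 6} — 4 (Pursuer) has 4→2; 6 (Pursuer) has 6→2.
A3 = A2; e.g. 1 (Pursuer) has no edge into A2. Fixed point.
Pursuer's winning region = {0, 2, 4, 6}.

0, 2, 4, 6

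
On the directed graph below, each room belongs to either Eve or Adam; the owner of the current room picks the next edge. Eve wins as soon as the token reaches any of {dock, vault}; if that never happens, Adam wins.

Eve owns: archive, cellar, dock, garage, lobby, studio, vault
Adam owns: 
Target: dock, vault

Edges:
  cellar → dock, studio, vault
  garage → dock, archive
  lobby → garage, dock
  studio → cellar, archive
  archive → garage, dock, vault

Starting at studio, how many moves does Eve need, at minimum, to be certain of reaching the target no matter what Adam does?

A0 = {dock, vault}
A1: add {archive, cellar, garage, lobby} — cellar (Eve) has cellar→dock; garage (Eve) has garage→dock; lobby (Eve) has lobby→dock; archive (Eve) has archive→dock.
A2: add {studio} — studio (Eve) has studio→cellar.
A2 = all vertices. Fixed point.
studio enters the attractor at level 2, so Eve can force the target in 2 moves from there.

2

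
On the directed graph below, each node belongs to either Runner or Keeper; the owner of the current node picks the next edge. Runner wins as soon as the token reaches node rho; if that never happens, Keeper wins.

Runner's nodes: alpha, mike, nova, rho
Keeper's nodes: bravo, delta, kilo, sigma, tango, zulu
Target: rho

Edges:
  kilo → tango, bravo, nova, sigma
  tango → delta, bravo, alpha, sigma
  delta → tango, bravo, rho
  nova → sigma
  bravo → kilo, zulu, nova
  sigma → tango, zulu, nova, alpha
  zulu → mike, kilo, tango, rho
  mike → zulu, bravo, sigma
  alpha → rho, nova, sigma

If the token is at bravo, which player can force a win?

Keeper

A0 = {rho}
A1: add {alpha} — alpha (Runner) has alpha→rho.
A2 = A1; e.g. mike (Runner) has no edge into A1. Fixed point.
bravo never enters the attractor, so Keeper can avoid the target forever.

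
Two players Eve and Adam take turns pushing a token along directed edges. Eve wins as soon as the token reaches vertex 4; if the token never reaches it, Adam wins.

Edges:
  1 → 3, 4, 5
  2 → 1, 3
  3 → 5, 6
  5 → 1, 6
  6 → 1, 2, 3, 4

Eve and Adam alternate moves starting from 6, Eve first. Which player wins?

Track states (vertex, player-to-move).
A0 = {(4,Eve), (4,Adam)}
A1: add {(1,Eve), (6,Eve)}.
(6,Eve) ∈ A1 ⇒ Eve forces the target.

Eve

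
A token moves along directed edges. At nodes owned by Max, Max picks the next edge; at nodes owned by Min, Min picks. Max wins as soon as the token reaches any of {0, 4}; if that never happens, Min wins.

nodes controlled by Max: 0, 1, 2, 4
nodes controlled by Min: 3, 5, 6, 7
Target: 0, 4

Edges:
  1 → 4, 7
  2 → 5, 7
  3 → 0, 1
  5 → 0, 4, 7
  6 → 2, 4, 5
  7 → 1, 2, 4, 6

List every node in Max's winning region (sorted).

A0 = {0, 4}
A1: add {1} — 1 (Max) has 1→4.
A2: add {3} — 3 (Min): all of {0, 1} already in.
A3 = A2; e.g. 2 (Max) has no edge into A2. Fixed point.
Max's winning region = {0, 1, 3, 4}.

0, 1, 3, 4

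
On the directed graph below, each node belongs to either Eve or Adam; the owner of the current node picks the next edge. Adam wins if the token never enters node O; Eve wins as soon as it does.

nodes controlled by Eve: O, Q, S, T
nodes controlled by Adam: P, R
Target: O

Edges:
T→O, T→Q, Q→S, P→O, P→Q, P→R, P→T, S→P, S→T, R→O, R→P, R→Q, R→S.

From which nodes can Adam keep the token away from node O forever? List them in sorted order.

A0 = {O}
A1: add {T} — T (Eve) has T→O.
A2: add {S} — S (Eve) has S→T.
A3: add {Q} — Q (Eve) has Q→S.
A4 = A3; e.g. P (Adam) can still go to R. Fixed point.
Eve's attractor = {O, Q, S, T}; Adam avoids the target exactly from the complement.

P, R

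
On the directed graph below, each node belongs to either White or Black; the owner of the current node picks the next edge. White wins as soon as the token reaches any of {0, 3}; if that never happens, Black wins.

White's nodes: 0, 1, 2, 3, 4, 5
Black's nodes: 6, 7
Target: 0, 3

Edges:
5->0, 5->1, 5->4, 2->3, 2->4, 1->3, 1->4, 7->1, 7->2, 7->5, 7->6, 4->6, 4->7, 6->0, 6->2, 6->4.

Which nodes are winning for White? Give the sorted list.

0, 1, 2, 3, 5

A0 = {0, 3}
A1: add {1, 2, 5} — 1 (White) has 1→3; 2 (White) has 2→3; 5 (White) has 5→0.
A2 = A1; e.g. 4 (White) has no edge into A1. Fixed point.
White's winning region = {0, 1, 2, 3, 5}.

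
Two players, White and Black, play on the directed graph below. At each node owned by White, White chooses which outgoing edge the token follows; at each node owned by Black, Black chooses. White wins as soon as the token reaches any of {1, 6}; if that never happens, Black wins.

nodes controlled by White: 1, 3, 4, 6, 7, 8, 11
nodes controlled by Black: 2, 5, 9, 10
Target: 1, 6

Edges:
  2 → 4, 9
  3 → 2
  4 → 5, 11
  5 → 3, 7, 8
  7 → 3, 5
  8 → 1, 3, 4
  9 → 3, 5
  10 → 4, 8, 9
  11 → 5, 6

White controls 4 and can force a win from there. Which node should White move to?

A0 = {1, 6}
A1: add {8, 11} — 8 (White) has 8→1; 11 (White) has 11→6.
A2: add {4} — 4 (White) has 4→11.
A3 = A2; e.g. 2 (Black) can still go to 9. Fixed point.
From 4, successor 11 is in the attractor (rank 1); the other successor 5 is not.

11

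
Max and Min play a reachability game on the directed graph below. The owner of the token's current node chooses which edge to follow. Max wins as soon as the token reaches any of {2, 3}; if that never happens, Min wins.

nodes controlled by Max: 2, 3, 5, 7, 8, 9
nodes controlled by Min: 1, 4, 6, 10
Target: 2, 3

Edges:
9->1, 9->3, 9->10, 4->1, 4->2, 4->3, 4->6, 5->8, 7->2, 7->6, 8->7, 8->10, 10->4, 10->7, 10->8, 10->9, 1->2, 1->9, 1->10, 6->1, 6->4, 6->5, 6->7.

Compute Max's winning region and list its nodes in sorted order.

A0 = {2, 3}
A1: add {7, 9} — 7 (Max) has 7→2; 9 (Max) has 9→3.
A2: add {8} — 8 (Max) has 8→7.
A3: add {5} — 5 (Max) has 5→8.
A4 = A3; e.g. 1 (Min) can still go to 10. Fixed point.
Max's winning region = {2, 3, 5, 7, 8, 9}.

2, 3, 5, 7, 8, 9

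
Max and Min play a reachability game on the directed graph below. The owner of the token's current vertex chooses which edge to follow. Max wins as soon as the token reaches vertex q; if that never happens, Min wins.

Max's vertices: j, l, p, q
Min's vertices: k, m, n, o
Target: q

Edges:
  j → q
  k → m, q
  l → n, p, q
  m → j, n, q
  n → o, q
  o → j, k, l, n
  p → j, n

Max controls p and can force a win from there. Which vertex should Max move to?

j

A0 = {q}
A1: add {j, l} — j (Max) has j→q; l (Max) has l→q.
A2: add {p} — p (Max) has p→j.
A3 = A2; e.g. k (Min) can still go to m. Fixed point.
From p, successor j is in the attractor (rank 1); the other successor n is not.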